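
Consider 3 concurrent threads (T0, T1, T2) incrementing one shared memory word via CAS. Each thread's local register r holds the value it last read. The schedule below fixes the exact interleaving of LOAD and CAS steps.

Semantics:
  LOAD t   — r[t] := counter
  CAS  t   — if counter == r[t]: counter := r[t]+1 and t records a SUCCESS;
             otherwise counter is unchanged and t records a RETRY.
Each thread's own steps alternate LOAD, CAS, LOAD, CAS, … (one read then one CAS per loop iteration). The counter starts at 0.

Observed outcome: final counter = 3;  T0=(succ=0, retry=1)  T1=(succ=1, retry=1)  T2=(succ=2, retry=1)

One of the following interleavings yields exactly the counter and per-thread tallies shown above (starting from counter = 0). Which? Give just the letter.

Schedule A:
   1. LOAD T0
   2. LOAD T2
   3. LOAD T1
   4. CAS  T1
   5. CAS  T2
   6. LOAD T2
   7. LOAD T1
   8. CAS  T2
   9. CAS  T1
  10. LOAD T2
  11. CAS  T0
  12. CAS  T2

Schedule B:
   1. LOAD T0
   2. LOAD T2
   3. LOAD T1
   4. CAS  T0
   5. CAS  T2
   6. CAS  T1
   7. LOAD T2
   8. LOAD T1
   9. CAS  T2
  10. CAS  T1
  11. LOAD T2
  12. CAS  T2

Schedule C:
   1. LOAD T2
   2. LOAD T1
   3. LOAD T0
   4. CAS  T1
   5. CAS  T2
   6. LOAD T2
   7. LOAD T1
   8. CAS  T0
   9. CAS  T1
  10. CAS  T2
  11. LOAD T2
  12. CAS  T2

Simulating candidate A:
   1) LOAD T0:  M=0  r_T0=0
   2) LOAD T2:  M=0  r_T2=0
   3) LOAD T1:  M=0  r_T1=0
   4) CAS  T1:  M=1  r_T1=0 ✓
   5) CAS  T2:  M=1  r_T2=0 ✗
   6) LOAD T2:  M=1  r_T2=1
   7) LOAD T1:  M=1  r_T1=1
   8) CAS  T2:  M=2  r_T2=1 ✓
   9) CAS  T1:  M=2  r_T1=1 ✗
  10) LOAD T2:  M=2  r_T2=2
  11) CAS  T0:  M=2  r_T0=0 ✗
  12) CAS  T2:  M=3  r_T2=2 ✓

A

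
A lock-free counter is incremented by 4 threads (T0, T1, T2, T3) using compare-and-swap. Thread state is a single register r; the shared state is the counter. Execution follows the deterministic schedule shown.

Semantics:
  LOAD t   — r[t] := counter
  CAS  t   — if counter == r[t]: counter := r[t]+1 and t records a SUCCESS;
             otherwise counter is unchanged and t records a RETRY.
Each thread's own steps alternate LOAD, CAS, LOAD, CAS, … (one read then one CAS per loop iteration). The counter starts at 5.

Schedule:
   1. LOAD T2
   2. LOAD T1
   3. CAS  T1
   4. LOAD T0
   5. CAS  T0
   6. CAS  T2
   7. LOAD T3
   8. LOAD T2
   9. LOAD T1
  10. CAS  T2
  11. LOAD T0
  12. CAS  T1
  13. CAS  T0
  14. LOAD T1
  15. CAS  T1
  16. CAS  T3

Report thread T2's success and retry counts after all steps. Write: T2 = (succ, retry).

[1] T2.load  rd  (counter 5, T2.r 5)
[2] T1.load  rd  (counter 5, T1.r 5)
[3] T1.cas  hit  (counter 6, T1.r 5)
[4] T0.load  rd  (counter 6, T0.r 6)
[5] T0.cas  hit  (counter 7, T0.r 6)
[6] T2.cas  miss  (counter 7, T2.r 5)
[7] T3.load  rd  (counter 7, T3.r 7)
[8] T2.load  rd  (counter 7, T2.r 7)
[9] T1.load  rd  (counter 7, T1.r 7)
[10] T2.cas  hit  (counter 8, T2.r 7)
[11] T0.load  rd  (counter 8, T0.r 8)
[12] T1.cas  miss  (counter 8, T1.r 7)
[13] T0.cas  hit  (counter 9, T0.r 8)
[14] T1.load  rd  (counter 9, T1.r 9)
[15] T1.cas  hit  (counter 10, T1.r 9)
[16] T3.cas  miss  (counter 10, T3.r 7)

T2 = (1, 1)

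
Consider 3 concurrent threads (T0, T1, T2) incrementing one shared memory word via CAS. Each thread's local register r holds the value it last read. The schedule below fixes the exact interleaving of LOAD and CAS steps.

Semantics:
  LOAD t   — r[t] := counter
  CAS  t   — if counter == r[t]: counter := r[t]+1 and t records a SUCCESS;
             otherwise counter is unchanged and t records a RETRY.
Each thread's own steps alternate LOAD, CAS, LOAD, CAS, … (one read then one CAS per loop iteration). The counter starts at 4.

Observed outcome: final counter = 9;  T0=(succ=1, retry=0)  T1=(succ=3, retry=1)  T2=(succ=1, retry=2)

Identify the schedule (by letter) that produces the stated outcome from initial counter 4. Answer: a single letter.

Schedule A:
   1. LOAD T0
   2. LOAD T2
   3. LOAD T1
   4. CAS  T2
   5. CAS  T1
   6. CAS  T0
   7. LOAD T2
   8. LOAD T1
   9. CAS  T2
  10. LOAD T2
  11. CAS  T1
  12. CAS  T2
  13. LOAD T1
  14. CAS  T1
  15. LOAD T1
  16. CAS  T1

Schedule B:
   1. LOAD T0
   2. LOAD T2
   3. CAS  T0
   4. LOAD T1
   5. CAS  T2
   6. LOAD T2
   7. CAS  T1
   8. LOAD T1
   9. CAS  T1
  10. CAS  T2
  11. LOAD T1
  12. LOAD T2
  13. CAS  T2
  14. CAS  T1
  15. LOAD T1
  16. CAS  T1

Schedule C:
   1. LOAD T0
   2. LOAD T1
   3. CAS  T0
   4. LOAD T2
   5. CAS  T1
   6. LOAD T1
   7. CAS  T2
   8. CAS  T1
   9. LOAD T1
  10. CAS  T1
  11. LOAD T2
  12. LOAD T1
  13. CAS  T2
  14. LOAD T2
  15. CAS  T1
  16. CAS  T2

B

Simulating candidate B:
1. LOAD T0 → mem=4 r[T0]=4 [LOAD]
2. LOAD T2 → mem=4 r[T2]=4 [LOAD]
3. CAS T0 → mem=5 r[T0]=4 [OK]
4. LOAD T1 → mem=5 r[T1]=5 [LOAD]
5. CAS T2 → mem=5 r[T2]=4 [RETRY]
6. LOAD T2 → mem=5 r[T2]=5 [LOAD]
7. CAS T1 → mem=6 r[T1]=5 [OK]
8. LOAD T1 → mem=6 r[T1]=6 [LOAD]
9. CAS T1 → mem=7 r[T1]=6 [OK]
10. CAS T2 → mem=7 r[T2]=5 [RETRY]
11. LOAD T1 → mem=7 r[T1]=7 [LOAD]
12. LOAD T2 → mem=7 r[T2]=7 [LOAD]
13. CAS T2 → mem=8 r[T2]=7 [OK]
14. CAS T1 → mem=8 r[T1]=7 [RETRY]
15. LOAD T1 → mem=8 r[T1]=8 [LOAD]
16. CAS T1 → mem=9 r[T1]=8 [OK]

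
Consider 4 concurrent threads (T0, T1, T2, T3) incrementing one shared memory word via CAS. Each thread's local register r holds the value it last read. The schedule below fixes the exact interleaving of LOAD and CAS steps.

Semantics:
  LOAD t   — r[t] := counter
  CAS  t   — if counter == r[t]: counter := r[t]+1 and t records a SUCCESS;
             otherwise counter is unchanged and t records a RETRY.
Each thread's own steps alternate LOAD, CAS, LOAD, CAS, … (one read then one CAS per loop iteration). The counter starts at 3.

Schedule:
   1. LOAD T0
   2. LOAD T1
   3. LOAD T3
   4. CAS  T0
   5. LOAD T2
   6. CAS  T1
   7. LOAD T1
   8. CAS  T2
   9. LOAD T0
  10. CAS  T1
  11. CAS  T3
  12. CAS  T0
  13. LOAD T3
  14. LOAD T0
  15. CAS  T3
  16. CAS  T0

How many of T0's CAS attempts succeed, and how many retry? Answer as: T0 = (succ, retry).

[1] T0.load  rd  (counter 3, T0.r 3)
[2] T1.load  rd  (counter 3, T1.r 3)
[3] T3.load  rd  (counter 3, T3.r 3)
[4] T0.cas  hit  (counter 4, T0.r 3)
[5] T2.load  rd  (counter 4, T2.r 4)
[6] T1.cas  miss  (counter 4, T1.r 3)
[7] T1.load  rd  (counter 4, T1.r 4)
[8] T2.cas  hit  (counter 5, T2.r 4)
[9] T0.load  rd  (counter 5, T0.r 5)
[10] T1.cas  miss  (counter 5, T1.r 4)
[11] T3.cas  miss  (counter 5, T3.r 3)
[12] T0.cas  hit  (counter 6, T0.r 5)
[13] T3.load  rd  (counter 6, T3.r 6)
[14] T0.load  rd  (counter 6, T0.r 6)
[15] T3.cas  hit  (counter 7, T3.r 6)
[16] T0.cas  miss  (counter 7, T0.r 6)

T0 = (2, 1)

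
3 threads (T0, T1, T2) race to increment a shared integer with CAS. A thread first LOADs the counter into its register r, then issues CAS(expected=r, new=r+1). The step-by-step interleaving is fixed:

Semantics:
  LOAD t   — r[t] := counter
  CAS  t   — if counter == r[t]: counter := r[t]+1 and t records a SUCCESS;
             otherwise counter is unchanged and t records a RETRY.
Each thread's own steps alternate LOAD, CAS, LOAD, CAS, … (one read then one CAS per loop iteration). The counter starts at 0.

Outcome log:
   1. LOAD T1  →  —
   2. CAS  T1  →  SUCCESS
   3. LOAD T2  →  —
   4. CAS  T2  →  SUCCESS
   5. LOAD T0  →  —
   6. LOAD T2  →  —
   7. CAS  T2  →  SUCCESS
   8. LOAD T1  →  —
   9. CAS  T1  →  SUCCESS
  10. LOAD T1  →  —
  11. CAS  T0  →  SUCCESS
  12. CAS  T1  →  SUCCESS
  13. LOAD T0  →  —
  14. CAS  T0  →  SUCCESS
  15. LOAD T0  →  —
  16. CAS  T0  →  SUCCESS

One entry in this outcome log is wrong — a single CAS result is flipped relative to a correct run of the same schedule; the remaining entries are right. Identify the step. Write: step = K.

Re-executing:
[1] T1.load  rd  (counter 0, T1.r 0)
[2] T1.cas  hit  (counter 1, T1.r 0)
[3] T2.load  rd  (counter 1, T2.r 1)
[4] T2.cas  hit  (counter 2, T2.r 1)
[5] T0.load  rd  (counter 2, T0.r 2)
[6] T2.load  rd  (counter 2, T2.r 2)
[7] T2.cas  hit  (counter 3, T2.r 2)
[8] T1.load  rd  (counter 3, T1.r 3)
[9] T1.cas  hit  (counter 4, T1.r 3)
[10] T1.load  rd  (counter 4, T1.r 4)
[11] T0.cas  miss  (counter 4, T0.r 2)
[12] T1.cas  hit  (counter 5, T1.r 4)
[13] T0.load  rd  (counter 5, T0.r 5)
[14] T0.cas  hit  (counter 6, T0.r 5)
[15] T0.load  rd  (counter 6, T0.r 6)
[16] T0.cas  hit  (counter 7, T0.r 6)
Flip is step 11.

step = 11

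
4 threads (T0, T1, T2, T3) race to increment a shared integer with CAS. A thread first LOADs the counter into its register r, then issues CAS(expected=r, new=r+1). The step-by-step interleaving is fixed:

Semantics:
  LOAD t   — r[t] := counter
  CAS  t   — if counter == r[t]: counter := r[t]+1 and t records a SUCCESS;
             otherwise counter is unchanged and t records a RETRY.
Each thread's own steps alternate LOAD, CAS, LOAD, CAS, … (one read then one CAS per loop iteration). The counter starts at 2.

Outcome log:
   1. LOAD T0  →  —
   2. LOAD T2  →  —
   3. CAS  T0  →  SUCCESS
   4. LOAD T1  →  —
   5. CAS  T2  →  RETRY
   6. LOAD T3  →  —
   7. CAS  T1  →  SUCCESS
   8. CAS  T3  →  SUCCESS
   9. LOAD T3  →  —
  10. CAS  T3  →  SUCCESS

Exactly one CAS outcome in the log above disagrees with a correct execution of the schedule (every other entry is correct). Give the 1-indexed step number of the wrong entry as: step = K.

Correct run:
   1) LOAD T0:  M=2  r_T0=2
   2) LOAD T2:  M=2  r_T2=2
   3) CAS  T0:  M=3  r_T0=2 ✓
   4) LOAD T1:  M=3  r_T1=3
   5) CAS  T2:  M=3  r_T2=2 ✗
   6) LOAD T3:  M=3  r_T3=3
   7) CAS  T1:  M=4  r_T1=3 ✓
   8) CAS  T3:  M=4  r_T3=3 ✗
   9) LOAD T3:  M=4  r_T3=4
  10) CAS  T3:  M=5  r_T3=4 ✓
Flip is step 8.

step = 8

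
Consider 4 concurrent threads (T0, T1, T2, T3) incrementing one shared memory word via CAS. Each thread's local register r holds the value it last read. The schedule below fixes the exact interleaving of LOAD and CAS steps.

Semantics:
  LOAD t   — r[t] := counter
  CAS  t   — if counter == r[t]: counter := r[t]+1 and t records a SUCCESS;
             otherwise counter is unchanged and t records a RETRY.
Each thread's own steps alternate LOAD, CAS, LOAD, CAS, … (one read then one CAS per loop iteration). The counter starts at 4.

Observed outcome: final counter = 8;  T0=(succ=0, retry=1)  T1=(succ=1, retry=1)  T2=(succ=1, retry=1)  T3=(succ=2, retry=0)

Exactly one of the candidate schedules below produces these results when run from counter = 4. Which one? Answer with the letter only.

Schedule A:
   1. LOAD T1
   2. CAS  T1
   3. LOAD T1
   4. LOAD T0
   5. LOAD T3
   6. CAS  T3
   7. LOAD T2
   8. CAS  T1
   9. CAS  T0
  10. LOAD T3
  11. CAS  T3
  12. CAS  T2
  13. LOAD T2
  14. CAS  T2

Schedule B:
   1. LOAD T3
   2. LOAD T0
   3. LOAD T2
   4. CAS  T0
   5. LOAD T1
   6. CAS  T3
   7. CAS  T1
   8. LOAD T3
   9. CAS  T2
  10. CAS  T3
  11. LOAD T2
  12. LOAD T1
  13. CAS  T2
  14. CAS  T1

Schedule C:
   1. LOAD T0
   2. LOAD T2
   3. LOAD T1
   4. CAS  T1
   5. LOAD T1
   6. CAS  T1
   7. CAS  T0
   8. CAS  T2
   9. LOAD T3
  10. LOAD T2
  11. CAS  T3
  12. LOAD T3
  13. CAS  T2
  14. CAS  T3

A

Tracing schedule A:
#1 T1 reads 4
#2 T1 CAS(4→5) writes; counter now 5
#3 T1 reads 5
#4 T0 reads 5
#5 T3 reads 5
#6 T3 CAS(5→6) writes; counter now 6
#7 T2 reads 6
#8 T1 CAS(5→6) fails; counter now 6
#9 T0 CAS(5→6) fails; counter now 6
#10 T3 reads 6
#11 T3 CAS(6→7) writes; counter now 7
#12 T2 CAS(6→7) fails; counter now 7
#13 T2 reads 7
#14 T2 CAS(7→8) writes; counter now 8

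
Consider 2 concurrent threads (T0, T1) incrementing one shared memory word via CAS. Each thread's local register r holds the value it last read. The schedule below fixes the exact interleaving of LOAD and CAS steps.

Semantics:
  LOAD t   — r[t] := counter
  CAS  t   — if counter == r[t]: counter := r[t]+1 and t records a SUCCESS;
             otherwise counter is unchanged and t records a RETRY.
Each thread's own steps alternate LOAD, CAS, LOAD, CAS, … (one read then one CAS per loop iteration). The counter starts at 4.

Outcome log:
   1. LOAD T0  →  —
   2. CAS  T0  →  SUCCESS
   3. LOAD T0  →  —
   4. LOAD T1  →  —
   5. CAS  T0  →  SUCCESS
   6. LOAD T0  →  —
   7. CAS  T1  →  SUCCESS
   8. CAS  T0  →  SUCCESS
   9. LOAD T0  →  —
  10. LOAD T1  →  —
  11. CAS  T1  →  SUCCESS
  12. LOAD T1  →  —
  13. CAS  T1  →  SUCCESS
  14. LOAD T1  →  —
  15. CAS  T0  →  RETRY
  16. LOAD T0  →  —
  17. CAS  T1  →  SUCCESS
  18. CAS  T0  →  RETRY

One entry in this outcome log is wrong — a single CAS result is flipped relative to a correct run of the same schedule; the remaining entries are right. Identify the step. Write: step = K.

step = 7

Re-executing:
1. LOAD T0 → mem=4 r[T0]=4 [LOAD]
2. CAS T0 → mem=5 r[T0]=4 [OK]
3. LOAD T0 → mem=5 r[T0]=5 [LOAD]
4. LOAD T1 → mem=5 r[T1]=5 [LOAD]
5. CAS T0 → mem=6 r[T0]=5 [OK]
6. LOAD T0 → mem=6 r[T0]=6 [LOAD]
7. CAS T1 → mem=6 r[T1]=5 [RETRY]
8. CAS T0 → mem=7 r[T0]=6 [OK]
9. LOAD T0 → mem=7 r[T0]=7 [LOAD]
10. LOAD T1 → mem=7 r[T1]=7 [LOAD]
11. CAS T1 → mem=8 r[T1]=7 [OK]
12. LOAD T1 → mem=8 r[T1]=8 [LOAD]
13. CAS T1 → mem=9 r[T1]=8 [OK]
14. LOAD T1 → mem=9 r[T1]=9 [LOAD]
15. CAS T0 → mem=9 r[T0]=7 [RETRY]
16. LOAD T0 → mem=9 r[T0]=9 [LOAD]
17. CAS T1 → mem=10 r[T1]=9 [OK]
18. CAS T0 → mem=10 r[T0]=9 [RETRY]
Mismatch at 7.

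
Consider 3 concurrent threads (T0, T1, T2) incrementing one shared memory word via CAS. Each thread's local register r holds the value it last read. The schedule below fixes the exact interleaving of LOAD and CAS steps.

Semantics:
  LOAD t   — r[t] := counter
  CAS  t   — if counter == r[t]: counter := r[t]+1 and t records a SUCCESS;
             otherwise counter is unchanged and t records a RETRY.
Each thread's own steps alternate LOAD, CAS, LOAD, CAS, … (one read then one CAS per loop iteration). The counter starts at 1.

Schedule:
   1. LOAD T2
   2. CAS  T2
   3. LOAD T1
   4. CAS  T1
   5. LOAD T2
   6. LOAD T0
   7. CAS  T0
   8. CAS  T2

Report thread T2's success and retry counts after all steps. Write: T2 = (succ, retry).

T2 LOAD — after: cnt=1, r=1 — load
T2 CAS — after: cnt=2, r=1 — ok
T1 LOAD — after: cnt=2, r=2 — load
T1 CAS — after: cnt=3, r=2 — ok
T2 LOAD — after: cnt=3, r=3 — load
T0 LOAD — after: cnt=3, r=3 — load
T0 CAS — after: cnt=4, r=3 — ok
T2 CAS — after: cnt=4, r=3 — retry

T2 = (1, 1)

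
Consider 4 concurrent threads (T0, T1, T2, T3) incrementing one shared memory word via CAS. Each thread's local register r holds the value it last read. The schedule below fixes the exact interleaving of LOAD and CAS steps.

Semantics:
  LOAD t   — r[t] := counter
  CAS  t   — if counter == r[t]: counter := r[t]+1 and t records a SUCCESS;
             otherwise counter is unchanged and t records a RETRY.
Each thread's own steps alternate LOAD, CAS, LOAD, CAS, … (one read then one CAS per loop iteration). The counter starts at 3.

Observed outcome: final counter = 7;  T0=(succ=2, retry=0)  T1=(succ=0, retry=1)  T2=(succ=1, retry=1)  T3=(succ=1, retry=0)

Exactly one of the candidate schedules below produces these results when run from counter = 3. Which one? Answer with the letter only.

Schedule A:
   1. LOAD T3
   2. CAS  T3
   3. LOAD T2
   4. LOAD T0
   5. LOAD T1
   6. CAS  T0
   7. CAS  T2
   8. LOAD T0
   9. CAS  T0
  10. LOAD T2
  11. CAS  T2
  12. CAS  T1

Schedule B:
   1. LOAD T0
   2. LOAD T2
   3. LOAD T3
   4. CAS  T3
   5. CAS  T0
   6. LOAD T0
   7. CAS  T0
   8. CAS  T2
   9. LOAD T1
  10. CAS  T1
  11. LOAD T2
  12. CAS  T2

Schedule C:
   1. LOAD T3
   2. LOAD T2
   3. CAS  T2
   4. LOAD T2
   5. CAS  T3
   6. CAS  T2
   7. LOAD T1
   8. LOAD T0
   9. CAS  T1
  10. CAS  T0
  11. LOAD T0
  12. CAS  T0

A

Simulating candidate A:
step 1: T3 LOAD ⇒ load; ctr=3 reg=3
step 2: T3 CAS ⇒ ok; ctr=4 reg=3
step 3: T2 LOAD ⇒ load; ctr=4 reg=4
step 4: T0 LOAD ⇒ load; ctr=4 reg=4
step 5: T1 LOAD ⇒ load; ctr=4 reg=4
step 6: T0 CAS ⇒ ok; ctr=5 reg=4
step 7: T2 CAS ⇒ retry; ctr=5 reg=4
step 8: T0 LOAD ⇒ load; ctr=5 reg=5
step 9: T0 CAS ⇒ ok; ctr=6 reg=5
step 10: T2 LOAD ⇒ load; ctr=6 reg=6
step 11: T2 CAS ⇒ ok; ctr=7 reg=6
step 12: T1 CAS ⇒ retry; ctr=7 reg=4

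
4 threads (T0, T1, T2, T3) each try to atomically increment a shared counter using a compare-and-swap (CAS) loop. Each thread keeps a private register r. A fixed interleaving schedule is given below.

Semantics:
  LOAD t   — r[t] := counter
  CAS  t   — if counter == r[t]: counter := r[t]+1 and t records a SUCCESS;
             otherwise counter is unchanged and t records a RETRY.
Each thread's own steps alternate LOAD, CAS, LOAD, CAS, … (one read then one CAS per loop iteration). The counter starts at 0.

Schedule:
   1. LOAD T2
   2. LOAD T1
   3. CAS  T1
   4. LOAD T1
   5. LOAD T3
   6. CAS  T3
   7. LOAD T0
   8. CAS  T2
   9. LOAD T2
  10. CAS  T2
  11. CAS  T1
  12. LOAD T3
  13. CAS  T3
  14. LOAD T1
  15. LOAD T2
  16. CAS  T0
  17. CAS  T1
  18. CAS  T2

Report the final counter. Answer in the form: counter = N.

counter = 5

1. LOAD T2 → mem=0 r[T2]=0 [LOAD]
2. LOAD T1 → mem=0 r[T1]=0 [LOAD]
3. CAS T1 → mem=1 r[T1]=0 [OK]
4. LOAD T1 → mem=1 r[T1]=1 [LOAD]
5. LOAD T3 → mem=1 r[T3]=1 [LOAD]
6. CAS T3 → mem=2 r[T3]=1 [OK]
7. LOAD T0 → mem=2 r[T0]=2 [LOAD]
8. CAS T2 → mem=2 r[T2]=0 [RETRY]
9. LOAD T2 → mem=2 r[T2]=2 [LOAD]
10. CAS T2 → mem=3 r[T2]=2 [OK]
11. CAS T1 → mem=3 r[T1]=1 [RETRY]
12. LOAD T3 → mem=3 r[T3]=3 [LOAD]
13. CAS T3 → mem=4 r[T3]=3 [OK]
14. LOAD T1 → mem=4 r[T1]=4 [LOAD]
15. LOAD T2 → mem=4 r[T2]=4 [LOAD]
16. CAS T0 → mem=4 r[T0]=2 [RETRY]
17. CAS T1 → mem=5 r[T1]=4 [OK]
18. CAS T2 → mem=5 r[T2]=4 [RETRY]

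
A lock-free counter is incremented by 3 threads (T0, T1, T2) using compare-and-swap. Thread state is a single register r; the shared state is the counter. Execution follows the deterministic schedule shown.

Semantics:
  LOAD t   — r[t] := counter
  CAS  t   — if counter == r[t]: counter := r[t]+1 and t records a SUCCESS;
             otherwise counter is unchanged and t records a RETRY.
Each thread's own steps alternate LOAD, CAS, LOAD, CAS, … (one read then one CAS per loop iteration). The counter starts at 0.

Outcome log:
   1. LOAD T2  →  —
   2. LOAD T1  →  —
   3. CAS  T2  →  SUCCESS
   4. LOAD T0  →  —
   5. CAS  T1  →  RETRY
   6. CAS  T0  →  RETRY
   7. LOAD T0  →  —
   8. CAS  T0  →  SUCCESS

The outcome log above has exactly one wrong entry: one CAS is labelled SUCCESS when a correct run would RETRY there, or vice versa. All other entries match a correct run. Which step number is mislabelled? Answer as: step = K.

step = 6

Reference trace:
1. LOAD T2 → mem=0 r[T2]=0 [LOAD]
2. LOAD T1 → mem=0 r[T1]=0 [LOAD]
3. CAS T2 → mem=1 r[T2]=0 [OK]
4. LOAD T0 → mem=1 r[T0]=1 [LOAD]
5. CAS T1 → mem=1 r[T1]=0 [RETRY]
6. CAS T0 → mem=2 r[T0]=1 [OK]
7. LOAD T0 → mem=2 r[T0]=2 [LOAD]
8. CAS T0 → mem=3 r[T0]=2 [OK]
Log disagrees first at step 6.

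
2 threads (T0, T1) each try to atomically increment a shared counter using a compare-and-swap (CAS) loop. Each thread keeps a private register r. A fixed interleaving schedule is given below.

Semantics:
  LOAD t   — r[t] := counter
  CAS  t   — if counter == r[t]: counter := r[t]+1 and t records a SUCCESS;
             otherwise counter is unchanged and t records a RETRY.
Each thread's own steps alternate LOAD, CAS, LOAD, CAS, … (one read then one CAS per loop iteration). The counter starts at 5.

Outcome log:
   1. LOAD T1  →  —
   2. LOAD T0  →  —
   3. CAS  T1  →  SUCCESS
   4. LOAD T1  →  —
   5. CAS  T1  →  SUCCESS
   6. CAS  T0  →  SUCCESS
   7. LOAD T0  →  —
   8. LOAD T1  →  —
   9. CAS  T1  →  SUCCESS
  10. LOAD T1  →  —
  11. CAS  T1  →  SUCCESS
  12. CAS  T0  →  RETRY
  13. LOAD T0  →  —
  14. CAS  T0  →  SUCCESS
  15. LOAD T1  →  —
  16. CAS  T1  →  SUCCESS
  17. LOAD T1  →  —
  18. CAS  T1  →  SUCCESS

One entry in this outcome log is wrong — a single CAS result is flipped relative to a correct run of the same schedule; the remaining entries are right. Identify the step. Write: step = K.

step = 6

Reference trace:
#1 T1 reads 5
#2 T0 reads 5
#3 T1 CAS(5→6) writes; counter now 6
#4 T1 reads 6
#5 T1 CAS(6→7) writes; counter now 7
#6 T0 CAS(5→6) fails; counter now 7
#7 T0 reads 7
#8 T1 reads 7
#9 T1 CAS(7→8) writes; counter now 8
#10 T1 reads 8
#11 T1 CAS(8→9) writes; counter now 9
#12 T0 CAS(7→8) fails; counter now 9
#13 T0 reads 9
#14 T0 CAS(9→10) writes; counter now 10
#15 T1 reads 10
#16 T1 CAS(10→11) writes; counter now 11
#17 T1 reads 11
#18 T1 CAS(11→12) writes; counter now 12
Log disagrees first at step 6.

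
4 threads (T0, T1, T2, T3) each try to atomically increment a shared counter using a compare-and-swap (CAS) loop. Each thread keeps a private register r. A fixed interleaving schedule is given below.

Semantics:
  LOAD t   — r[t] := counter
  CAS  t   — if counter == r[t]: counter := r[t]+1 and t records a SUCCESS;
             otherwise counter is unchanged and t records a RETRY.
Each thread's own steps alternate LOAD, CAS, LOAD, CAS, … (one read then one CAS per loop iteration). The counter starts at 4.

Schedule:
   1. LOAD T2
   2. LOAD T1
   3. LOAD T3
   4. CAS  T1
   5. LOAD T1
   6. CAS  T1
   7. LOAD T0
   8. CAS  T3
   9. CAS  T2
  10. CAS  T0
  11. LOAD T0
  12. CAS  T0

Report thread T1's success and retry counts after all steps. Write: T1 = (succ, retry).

T1 = (2, 0)

step 1: T2 LOAD ⇒ load; ctr=4 reg=4
step 2: T1 LOAD ⇒ load; ctr=4 reg=4
step 3: T3 LOAD ⇒ load; ctr=4 reg=4
step 4: T1 CAS ⇒ ok; ctr=5 reg=4
step 5: T1 LOAD ⇒ load; ctr=5 reg=5
step 6: T1 CAS ⇒ ok; ctr=6 reg=5
step 7: T0 LOAD ⇒ load; ctr=6 reg=6
step 8: T3 CAS ⇒ retry; ctr=6 reg=4
step 9: T2 CAS ⇒ retry; ctr=6 reg=4
step 10: T0 CAS ⇒ ok; ctr=7 reg=6
step 11: T0 LOAD ⇒ load; ctr=7 reg=7
step 12: T0 CAS ⇒ ok; ctr=8 reg=7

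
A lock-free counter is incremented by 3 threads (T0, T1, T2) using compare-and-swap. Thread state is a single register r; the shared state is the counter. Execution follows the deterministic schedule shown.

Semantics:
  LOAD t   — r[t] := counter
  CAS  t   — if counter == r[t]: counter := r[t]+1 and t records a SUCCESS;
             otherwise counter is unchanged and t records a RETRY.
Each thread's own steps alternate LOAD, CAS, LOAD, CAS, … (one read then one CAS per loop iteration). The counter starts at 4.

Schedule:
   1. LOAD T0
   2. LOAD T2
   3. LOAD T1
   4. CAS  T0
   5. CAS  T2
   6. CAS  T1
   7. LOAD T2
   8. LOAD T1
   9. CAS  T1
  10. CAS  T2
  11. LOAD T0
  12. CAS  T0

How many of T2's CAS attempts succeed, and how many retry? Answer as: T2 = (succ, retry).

T2 = (0, 2)

T0 LOAD — after: cnt=4, r=4 — load
T2 LOAD — after: cnt=4, r=4 — load
T1 LOAD — after: cnt=4, r=4 — load
T0 CAS — after: cnt=5, r=4 — ok
T2 CAS — after: cnt=5, r=4 — retry
T1 CAS — after: cnt=5, r=4 — retry
T2 LOAD — after: cnt=5, r=5 — load
T1 LOAD — after: cnt=5, r=5 — load
T1 CAS — after: cnt=6, r=5 — ok
T2 CAS — after: cnt=6, r=5 — retry
T0 LOAD — after: cnt=6, r=6 — load
T0 CAS — after: cnt=7, r=6 — ok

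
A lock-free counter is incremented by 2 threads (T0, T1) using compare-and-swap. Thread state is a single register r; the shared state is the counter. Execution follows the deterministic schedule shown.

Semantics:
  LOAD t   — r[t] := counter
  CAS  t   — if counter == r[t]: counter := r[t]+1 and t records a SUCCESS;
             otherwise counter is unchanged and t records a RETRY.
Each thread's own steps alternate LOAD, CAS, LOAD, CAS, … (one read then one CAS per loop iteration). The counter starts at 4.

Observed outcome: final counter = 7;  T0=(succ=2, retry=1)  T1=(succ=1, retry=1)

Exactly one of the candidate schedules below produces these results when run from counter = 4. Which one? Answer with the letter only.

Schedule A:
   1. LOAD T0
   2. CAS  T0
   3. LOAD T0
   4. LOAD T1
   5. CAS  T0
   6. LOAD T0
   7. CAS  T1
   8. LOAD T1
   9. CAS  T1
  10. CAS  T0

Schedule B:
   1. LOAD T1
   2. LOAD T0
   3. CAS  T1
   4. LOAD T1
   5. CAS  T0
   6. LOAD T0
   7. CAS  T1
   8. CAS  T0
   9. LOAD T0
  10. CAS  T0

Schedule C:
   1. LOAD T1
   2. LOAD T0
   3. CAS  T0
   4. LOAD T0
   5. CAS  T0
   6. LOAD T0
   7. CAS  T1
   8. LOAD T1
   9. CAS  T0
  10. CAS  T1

Simulating candidate A:
step 1: T0 LOAD ⇒ load; ctr=4 reg=4
step 2: T0 CAS ⇒ ok; ctr=5 reg=4
step 3: T0 LOAD ⇒ load; ctr=5 reg=5
step 4: T1 LOAD ⇒ load; ctr=5 reg=5
step 5: T0 CAS ⇒ ok; ctr=6 reg=5
step 6: T0 LOAD ⇒ load; ctr=6 reg=6
step 7: T1 CAS ⇒ retry; ctr=6 reg=5
step 8: T1 LOAD ⇒ load; ctr=6 reg=6
step 9: T1 CAS ⇒ ok; ctr=7 reg=6
step 10: T0 CAS ⇒ retry; ctr=7 reg=6

A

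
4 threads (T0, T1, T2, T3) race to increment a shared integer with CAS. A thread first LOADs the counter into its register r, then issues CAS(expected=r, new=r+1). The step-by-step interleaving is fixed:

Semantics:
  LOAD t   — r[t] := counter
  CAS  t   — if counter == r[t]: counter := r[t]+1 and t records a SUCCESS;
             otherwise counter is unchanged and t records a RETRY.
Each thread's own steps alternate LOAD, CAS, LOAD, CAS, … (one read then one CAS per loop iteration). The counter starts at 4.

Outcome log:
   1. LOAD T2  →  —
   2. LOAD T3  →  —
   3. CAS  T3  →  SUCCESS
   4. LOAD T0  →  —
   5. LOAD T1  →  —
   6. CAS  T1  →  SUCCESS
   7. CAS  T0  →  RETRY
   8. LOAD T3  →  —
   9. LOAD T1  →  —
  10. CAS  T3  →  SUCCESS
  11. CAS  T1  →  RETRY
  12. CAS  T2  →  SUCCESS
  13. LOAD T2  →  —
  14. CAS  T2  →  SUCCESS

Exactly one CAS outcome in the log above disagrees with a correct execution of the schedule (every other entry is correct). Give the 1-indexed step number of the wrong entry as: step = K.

step = 12

Re-executing:
[1] T2.load  rd  (counter 4, T2.r 4)
[2] T3.load  rd  (counter 4, T3.r 4)
[3] T3.cas  hit  (counter 5, T3.r 4)
[4] T0.load  rd  (counter 5, T0.r 5)
[5] T1.load  rd  (counter 5, T1.r 5)
[6] T1.cas  hit  (counter 6, T1.r 5)
[7] T0.cas  miss  (counter 6, T0.r 5)
[8] T3.load  rd  (counter 6, T3.r 6)
[9] T1.load  rd  (counter 6, T1.r 6)
[10] T3.cas  hit  (counter 7, T3.r 6)
[11] T1.cas  miss  (counter 7, T1.r 6)
[12] T2.cas  miss  (counter 7, T2.r 4)
[13] T2.load  rd  (counter 7, T2.r 7)
[14] T2.cas  hit  (counter 8, T2.r 7)
Log disagrees first at step 12.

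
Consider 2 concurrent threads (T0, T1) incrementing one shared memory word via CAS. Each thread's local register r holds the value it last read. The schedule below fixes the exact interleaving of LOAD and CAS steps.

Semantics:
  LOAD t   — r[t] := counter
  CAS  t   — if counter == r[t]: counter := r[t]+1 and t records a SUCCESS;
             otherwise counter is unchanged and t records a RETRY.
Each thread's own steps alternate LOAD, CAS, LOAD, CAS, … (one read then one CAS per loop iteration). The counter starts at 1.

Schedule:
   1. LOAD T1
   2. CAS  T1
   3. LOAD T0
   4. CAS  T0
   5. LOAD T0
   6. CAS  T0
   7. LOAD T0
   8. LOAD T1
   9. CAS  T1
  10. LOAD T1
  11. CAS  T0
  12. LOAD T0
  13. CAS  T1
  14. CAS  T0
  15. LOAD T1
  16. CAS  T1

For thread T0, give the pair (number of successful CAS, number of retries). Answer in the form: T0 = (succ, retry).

[1] T1.load  rd  (counter 1, T1.r 1)
[2] T1.cas  hit  (counter 2, T1.r 1)
[3] T0.load  rd  (counter 2, T0.r 2)
[4] T0.cas  hit  (counter 3, T0.r 2)
[5] T0.load  rd  (counter 3, T0.r 3)
[6] T0.cas  hit  (counter 4, T0.r 3)
[7] T0.load  rd  (counter 4, T0.r 4)
[8] T1.load  rd  (counter 4, T1.r 4)
[9] T1.cas  hit  (counter 5, T1.r 4)
[10] T1.load  rd  (counter 5, T1.r 5)
[11] T0.cas  miss  (counter 5, T0.r 4)
[12] T0.load  rd  (counter 5, T0.r 5)
[13] T1.cas  hit  (counter 6, T1.r 5)
[14] T0.cas  miss  (counter 6, T0.r 5)
[15] T1.load  rd  (counter 6, T1.r 6)
[16] T1.cas  hit  (counter 7, T1.r 6)

T0 = (2, 2)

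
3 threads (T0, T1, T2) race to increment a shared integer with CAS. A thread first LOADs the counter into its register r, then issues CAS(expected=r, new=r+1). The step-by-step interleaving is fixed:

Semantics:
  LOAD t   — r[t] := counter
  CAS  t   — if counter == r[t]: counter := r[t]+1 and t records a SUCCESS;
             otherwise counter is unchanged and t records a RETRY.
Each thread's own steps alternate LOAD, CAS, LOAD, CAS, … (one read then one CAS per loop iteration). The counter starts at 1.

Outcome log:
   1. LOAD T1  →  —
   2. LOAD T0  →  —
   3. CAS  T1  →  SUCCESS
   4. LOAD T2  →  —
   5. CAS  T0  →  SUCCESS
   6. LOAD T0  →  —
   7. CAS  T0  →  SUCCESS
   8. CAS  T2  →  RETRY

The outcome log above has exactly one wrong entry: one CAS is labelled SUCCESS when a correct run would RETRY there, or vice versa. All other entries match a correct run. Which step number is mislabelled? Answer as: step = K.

step = 5

Re-executing:
T1 LOAD — after: cnt=1, r=1 — load
T0 LOAD — after: cnt=1, r=1 — load
T1 CAS — after: cnt=2, r=1 — ok
T2 LOAD — after: cnt=2, r=2 — load
T0 CAS — after: cnt=2, r=1 — retry
T0 LOAD — after: cnt=2, r=2 — load
T0 CAS — after: cnt=3, r=2 — ok
T2 CAS — after: cnt=3, r=2 — retry
Flip is step 5.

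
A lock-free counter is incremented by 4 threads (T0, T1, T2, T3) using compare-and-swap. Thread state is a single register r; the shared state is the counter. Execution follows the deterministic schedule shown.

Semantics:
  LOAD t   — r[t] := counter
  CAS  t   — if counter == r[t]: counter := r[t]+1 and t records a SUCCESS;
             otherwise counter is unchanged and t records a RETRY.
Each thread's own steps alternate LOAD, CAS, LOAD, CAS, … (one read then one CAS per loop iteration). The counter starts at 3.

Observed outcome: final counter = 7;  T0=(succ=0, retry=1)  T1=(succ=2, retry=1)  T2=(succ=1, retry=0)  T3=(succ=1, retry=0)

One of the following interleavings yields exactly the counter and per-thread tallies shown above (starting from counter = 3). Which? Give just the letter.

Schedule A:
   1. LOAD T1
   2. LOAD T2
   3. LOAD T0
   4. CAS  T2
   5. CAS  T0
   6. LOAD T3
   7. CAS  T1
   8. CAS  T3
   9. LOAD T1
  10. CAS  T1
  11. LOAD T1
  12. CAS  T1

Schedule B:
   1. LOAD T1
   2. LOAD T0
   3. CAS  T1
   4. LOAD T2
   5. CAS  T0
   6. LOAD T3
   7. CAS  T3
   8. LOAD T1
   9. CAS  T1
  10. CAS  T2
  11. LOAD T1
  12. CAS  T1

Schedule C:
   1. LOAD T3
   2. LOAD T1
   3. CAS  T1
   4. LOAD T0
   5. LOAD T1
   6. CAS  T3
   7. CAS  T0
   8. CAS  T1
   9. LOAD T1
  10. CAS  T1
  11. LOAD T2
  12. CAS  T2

Tracing schedule A:
T1 LOAD — after: cnt=3, r=3 — load
T2 LOAD — after: cnt=3, r=3 — load
T0 LOAD — after: cnt=3, r=3 — load
T2 CAS — after: cnt=4, r=3 — ok
T0 CAS — after: cnt=4, r=3 — retry
T3 LOAD — after: cnt=4, r=4 — load
T1 CAS — after: cnt=4, r=3 — retry
T3 CAS — after: cnt=5, r=4 — ok
T1 LOAD — after: cnt=5, r=5 — load
T1 CAS — after: cnt=6, r=5 — ok
T1 LOAD — after: cnt=6, r=6 — load
T1 CAS — after: cnt=7, r=6 — ok

A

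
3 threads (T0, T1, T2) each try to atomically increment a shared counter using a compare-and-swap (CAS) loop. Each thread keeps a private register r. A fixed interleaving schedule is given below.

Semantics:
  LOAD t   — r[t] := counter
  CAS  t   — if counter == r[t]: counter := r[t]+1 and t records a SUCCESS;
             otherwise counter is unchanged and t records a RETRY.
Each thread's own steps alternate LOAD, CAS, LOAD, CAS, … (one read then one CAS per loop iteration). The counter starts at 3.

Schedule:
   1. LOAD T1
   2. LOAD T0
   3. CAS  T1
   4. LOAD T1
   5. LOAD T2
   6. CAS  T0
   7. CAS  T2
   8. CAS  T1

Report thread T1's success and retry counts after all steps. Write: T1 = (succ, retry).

T1 = (1, 1)

1. LOAD T1 → mem=3 r[T1]=3 [LOAD]
2. LOAD T0 → mem=3 r[T0]=3 [LOAD]
3. CAS T1 → mem=4 r[T1]=3 [OK]
4. LOAD T1 → mem=4 r[T1]=4 [LOAD]
5. LOAD T2 → mem=4 r[T2]=4 [LOAD]
6. CAS T0 → mem=4 r[T0]=3 [RETRY]
7. CAS T2 → mem=5 r[T2]=4 [OK]
8. CAS T1 → mem=5 r[T1]=4 [RETRY]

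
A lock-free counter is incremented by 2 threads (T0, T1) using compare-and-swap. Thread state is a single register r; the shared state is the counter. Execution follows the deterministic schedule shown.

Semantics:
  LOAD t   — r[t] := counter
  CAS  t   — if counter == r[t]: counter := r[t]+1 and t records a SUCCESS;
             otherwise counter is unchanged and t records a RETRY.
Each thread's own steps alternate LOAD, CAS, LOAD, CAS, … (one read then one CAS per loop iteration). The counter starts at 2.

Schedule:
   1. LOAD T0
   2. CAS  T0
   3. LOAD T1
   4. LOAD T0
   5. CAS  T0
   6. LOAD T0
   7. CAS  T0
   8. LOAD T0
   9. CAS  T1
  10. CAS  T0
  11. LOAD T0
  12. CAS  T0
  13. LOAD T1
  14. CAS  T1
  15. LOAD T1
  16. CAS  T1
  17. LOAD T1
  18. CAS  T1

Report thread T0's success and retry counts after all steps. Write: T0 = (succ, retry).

   1) LOAD T0:  M=2  r_T0=2
   2) CAS  T0:  M=3  r_T0=2 ✓
   3) LOAD T1:  M=3  r_T1=3
   4) LOAD T0:  M=3  r_T0=3
   5) CAS  T0:  M=4  r_T0=3 ✓
   6) LOAD T0:  M=4  r_T0=4
   7) CAS  T0:  M=5  r_T0=4 ✓
   8) LOAD T0:  M=5  r_T0=5
   9) CAS  T1:  M=5  r_T1=3 ✗
  10) CAS  T0:  M=6  r_T0=5 ✓
  11) LOAD T0:  M=6  r_T0=6
  12) CAS  T0:  M=7  r_T0=6 ✓
  13) LOAD T1:  M=7  r_T1=7
  14) CAS  T1:  M=8  r_T1=7 ✓
  15) LOAD T1:  M=8  r_T1=8
  16) CAS  T1:  M=9  r_T1=8 ✓
  17) LOAD T1:  M=9  r_T1=9
  18) CAS  T1:  M=10  r_T1=9 ✓

T0 = (5, 0)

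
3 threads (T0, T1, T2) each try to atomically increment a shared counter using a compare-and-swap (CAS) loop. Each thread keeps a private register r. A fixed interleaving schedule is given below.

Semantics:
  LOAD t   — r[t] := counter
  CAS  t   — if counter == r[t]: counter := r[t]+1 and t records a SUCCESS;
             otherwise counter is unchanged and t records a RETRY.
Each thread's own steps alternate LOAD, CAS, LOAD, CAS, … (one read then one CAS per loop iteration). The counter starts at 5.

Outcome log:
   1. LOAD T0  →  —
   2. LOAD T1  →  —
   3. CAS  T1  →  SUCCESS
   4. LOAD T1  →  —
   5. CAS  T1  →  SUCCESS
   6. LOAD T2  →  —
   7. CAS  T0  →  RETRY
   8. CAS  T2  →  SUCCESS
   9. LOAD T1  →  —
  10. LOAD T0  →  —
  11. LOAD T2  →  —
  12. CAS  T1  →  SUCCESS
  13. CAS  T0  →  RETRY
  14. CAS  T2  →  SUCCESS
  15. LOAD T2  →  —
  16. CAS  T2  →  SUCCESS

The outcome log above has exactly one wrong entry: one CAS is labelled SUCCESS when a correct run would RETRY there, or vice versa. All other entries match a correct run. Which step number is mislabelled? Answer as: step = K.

Re-executing:
1. LOAD T0 → mem=5 r[T0]=5 [LOAD]
2. LOAD T1 → mem=5 r[T1]=5 [LOAD]
3. CAS T1 → mem=6 r[T1]=5 [OK]
4. LOAD T1 → mem=6 r[T1]=6 [LOAD]
5. CAS T1 → mem=7 r[T1]=6 [OK]
6. LOAD T2 → mem=7 r[T2]=7 [LOAD]
7. CAS T0 → mem=7 r[T0]=5 [RETRY]
8. CAS T2 → mem=8 r[T2]=7 [OK]
9. LOAD T1 → mem=8 r[T1]=8 [LOAD]
10. LOAD T0 → mem=8 r[T0]=8 [LOAD]
11. LOAD T2 → mem=8 r[T2]=8 [LOAD]
12. CAS T1 → mem=9 r[T1]=8 [OK]
13. CAS T0 → mem=9 r[T0]=8 [RETRY]
14. CAS T2 → mem=9 r[T2]=8 [RETRY]
15. LOAD T2 → mem=9 r[T2]=9 [LOAD]
16. CAS T2 → mem=10 r[T2]=9 [OK]
Mismatch at 14.

step = 14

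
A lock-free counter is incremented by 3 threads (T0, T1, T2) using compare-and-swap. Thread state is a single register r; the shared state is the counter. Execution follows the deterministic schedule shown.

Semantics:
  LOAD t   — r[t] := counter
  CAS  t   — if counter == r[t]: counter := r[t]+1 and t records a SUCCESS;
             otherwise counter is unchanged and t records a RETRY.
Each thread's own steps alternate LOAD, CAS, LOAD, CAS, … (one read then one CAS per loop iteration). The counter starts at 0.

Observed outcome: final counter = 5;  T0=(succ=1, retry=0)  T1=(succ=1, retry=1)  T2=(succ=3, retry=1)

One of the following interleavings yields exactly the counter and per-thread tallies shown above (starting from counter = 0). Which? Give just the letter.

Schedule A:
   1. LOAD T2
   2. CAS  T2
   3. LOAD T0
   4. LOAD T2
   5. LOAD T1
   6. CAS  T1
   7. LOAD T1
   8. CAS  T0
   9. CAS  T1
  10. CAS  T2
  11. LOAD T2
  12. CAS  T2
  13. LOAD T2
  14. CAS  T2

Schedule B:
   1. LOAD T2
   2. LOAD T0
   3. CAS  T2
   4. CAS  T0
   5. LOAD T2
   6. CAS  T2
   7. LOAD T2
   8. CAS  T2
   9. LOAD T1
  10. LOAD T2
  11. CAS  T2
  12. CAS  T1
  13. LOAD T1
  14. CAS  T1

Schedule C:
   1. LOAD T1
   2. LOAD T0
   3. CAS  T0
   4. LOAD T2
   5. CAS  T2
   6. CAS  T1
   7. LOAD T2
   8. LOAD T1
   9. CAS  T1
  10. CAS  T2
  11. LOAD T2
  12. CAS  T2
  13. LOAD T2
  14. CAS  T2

C

Run C:
[1] T1.load  rd  (counter 0, T1.r 0)
[2] T0.load  rd  (counter 0, T0.r 0)
[3] T0.cas  hit  (counter 1, T0.r 0)
[4] T2.load  rd  (counter 1, T2.r 1)
[5] T2.cas  hit  (counter 2, T2.r 1)
[6] T1.cas  miss  (counter 2, T1.r 0)
[7] T2.load  rd  (counter 2, T2.r 2)
[8] T1.load  rd  (counter 2, T1.r 2)
[9] T1.cas  hit  (counter 3, T1.r 2)
[10] T2.cas  miss  (counter 3, T2.r 2)
[11] T2.load  rd  (counter 3, T2.r 3)
[12] T2.cas  hit  (counter 4, T2.r 3)
[13] T2.load  rd  (counter 4, T2.r 4)
[14] T2.cas  hit  (counter 5, T2.r 4)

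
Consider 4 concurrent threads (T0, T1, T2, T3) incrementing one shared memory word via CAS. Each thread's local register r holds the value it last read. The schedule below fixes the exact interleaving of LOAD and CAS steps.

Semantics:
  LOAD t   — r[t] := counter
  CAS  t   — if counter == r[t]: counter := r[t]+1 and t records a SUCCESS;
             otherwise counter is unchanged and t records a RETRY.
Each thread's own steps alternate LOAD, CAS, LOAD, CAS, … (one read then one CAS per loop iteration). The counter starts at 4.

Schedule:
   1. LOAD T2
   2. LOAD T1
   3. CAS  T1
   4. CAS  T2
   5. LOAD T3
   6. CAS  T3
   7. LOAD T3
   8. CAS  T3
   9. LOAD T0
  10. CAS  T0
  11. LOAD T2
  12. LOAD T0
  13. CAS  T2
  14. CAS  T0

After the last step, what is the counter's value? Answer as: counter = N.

1. LOAD T2 → mem=4 r[T2]=4 [LOAD]
2. LOAD T1 → mem=4 r[T1]=4 [LOAD]
3. CAS T1 → mem=5 r[T1]=4 [OK]
4. CAS T2 → mem=5 r[T2]=4 [RETRY]
5. LOAD T3 → mem=5 r[T3]=5 [LOAD]
6. CAS T3 → mem=6 r[T3]=5 [OK]
7. LOAD T3 → mem=6 r[T3]=6 [LOAD]
8. CAS T3 → mem=7 r[T3]=6 [OK]
9. LOAD T0 → mem=7 r[T0]=7 [LOAD]
10. CAS T0 → mem=8 r[T0]=7 [OK]
11. LOAD T2 → mem=8 r[T2]=8 [LOAD]
12. LOAD T0 → mem=8 r[T0]=8 [LOAD]
13. CAS T2 → mem=9 r[T2]=8 [OK]
14. CAS T0 → mem=9 r[T0]=8 [RETRY]

counter = 9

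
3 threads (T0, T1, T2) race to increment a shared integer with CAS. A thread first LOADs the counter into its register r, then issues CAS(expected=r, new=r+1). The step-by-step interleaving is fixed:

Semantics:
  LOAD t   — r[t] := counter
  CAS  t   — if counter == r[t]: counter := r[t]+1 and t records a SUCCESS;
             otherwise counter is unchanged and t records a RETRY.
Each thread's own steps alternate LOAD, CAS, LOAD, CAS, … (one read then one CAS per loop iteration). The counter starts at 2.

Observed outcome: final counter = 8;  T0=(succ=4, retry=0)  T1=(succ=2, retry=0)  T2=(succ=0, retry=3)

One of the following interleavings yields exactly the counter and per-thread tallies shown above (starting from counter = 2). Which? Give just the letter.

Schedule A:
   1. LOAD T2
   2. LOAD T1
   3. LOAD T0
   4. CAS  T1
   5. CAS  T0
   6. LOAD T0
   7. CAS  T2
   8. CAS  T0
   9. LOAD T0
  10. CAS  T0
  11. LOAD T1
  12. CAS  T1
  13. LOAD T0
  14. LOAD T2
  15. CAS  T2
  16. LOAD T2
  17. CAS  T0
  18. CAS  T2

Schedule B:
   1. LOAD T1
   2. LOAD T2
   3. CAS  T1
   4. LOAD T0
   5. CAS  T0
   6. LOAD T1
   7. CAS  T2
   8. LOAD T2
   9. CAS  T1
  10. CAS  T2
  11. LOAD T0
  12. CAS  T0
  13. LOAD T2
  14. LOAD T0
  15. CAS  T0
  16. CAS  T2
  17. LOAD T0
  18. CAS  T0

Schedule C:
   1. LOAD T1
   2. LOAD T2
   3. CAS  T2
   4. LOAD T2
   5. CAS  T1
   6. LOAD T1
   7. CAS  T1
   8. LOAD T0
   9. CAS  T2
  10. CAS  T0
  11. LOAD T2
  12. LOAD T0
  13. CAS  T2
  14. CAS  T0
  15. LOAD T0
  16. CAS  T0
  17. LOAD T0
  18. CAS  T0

B

Simulating candidate B:
[1] T1.load  rd  (counter 2, T1.r 2)
[2] T2.load  rd  (counter 2, T2.r 2)
[3] T1.cas  hit  (counter 3, T1.r 2)
[4] T0.load  rd  (counter 3, T0.r 3)
[5] T0.cas  hit  (counter 4, T0.r 3)
[6] T1.load  rd  (counter 4, T1.r 4)
[7] T2.cas  miss  (counter 4, T2.r 2)
[8] T2.load  rd  (counter 4, T2.r 4)
[9] T1.cas  hit  (counter 5, T1.r 4)
[10] T2.cas  miss  (counter 5, T2.r 4)
[11] T0.load  rd  (counter 5, T0.r 5)
[12] T0.cas  hit  (counter 6, T0.r 5)
[13] T2.load  rd  (counter 6, T2.r 6)
[14] T0.load  rd  (counter 6, T0.r 6)
[15] T0.cas  hit  (counter 7, T0.r 6)
[16] T2.cas  miss  (counter 7, T2.r 6)
[17] T0.load  rd  (counter 7, T0.r 7)
[18] T0.cas  hit  (counter 8, T0.r 7)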